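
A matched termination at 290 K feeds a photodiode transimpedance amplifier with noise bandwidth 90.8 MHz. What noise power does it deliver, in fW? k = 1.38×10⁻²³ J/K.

P_n = kTB = 1.38×10⁻²³ × 290 × 9.08×10⁷ = 3.63×10⁻¹³ W = 363 fW

363 fW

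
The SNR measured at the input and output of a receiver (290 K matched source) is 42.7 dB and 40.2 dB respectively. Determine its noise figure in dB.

NF (dB) = SNR_in(dB) − SNR_out(dB) when the source is at T₀
NF = 42.7 − 40.2 = 2.5 dB

2.5 dB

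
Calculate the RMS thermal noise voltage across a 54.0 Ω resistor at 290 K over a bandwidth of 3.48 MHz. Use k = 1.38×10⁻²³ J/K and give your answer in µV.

1.73 µV

V_n = √(4kTRB)
4kTRB = 4 × 1.38×10⁻²³ × 290 × 5.40×10¹ × 3.48×10⁶ = 3.01×10⁻¹² V²
V_n = √(3.01×10⁻¹²) = 1.73×10⁻⁶ V = 1.73 µV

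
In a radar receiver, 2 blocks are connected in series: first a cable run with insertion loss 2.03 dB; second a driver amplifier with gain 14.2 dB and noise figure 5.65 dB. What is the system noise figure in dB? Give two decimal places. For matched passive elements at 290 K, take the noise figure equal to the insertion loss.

Convert to linear (a loss of L dB is a gain of −L dB): F_i = 10^(NF_i/10), G_i = 10^(G_i,dB/10)
  Stage 1: F_1 = 10^(2.03/10) = 1.596, G_1 = 10^(−2.03/10) = 0.6266
  Stage 2: F_2 = 10^(5.65/10) = 3.673, G_2 = 10^(14.2/10) = 26.30
Friis cascade:
  F = 1.596 + (3.673 − 1)/0.6266 = 5.861
NF = 10 log₁₀(5.861) = 7.68 dB

7.68 dB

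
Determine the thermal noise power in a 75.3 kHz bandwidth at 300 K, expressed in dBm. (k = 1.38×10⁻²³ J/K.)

P_n = kTB = 1.38×10⁻²³ × 300 × 7.53×10⁴ = 3.12×10⁻¹⁶ W
In dBm: 10 log₁₀(3.12×10⁻¹⁶ / 10⁻³) = −125.1 dBm

−125.1 dBm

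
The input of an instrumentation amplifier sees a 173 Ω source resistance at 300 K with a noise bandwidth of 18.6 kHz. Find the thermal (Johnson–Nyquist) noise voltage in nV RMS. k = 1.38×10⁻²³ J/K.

231 nV

V_n = √(4kTRB)
4kTRB = 4 × 1.38×10⁻²³ × 300 × 1.73×10² × 1.86×10⁴ = 5.33×10⁻¹⁴ V²
V_n = √(5.33×10⁻¹⁴) = 2.31×10⁻⁷ V = 231 nV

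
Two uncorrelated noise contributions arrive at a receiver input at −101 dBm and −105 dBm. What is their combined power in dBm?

−99.5 dBm

Convert to linear, add, convert back:
P₁ = 7.94×10⁻¹⁴ W, P₂ = 3.16×10⁻¹⁴ W
P_tot = 1.11×10⁻¹³ W → 10 log₁₀(P_tot / 10⁻³) = −99.5 dBm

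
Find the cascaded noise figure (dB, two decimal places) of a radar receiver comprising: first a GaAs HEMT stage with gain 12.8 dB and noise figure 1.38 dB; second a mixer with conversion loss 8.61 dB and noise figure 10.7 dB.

Convert to linear (a loss of L dB is a gain of −L dB): F_i = 10^(NF_i/10), G_i = 10^(G_i,dB/10)
  Stage 1: F_1 = 10^(1.38/10) = 1.374, G_1 = 10^(12.8/10) = 19.05
  Stage 2: F_2 = 10^(10.7/10) = 11.75, G_2 = 10^(−8.61/10) = 0.1377
Friis cascade:
  F = 1.374 + (11.75 − 1)/19.05 = 1.938
NF = 10 log₁₀(1.938) = 2.87 dB

2.87 dB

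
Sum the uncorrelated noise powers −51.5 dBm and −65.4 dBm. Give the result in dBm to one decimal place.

Convert to linear, add, convert back:
P₁ = 7.08×10⁻⁹ W, P₂ = 2.88×10⁻¹⁰ W
P_tot = 7.37×10⁻⁹ W → 10 log₁₀(P_tot / 10⁻³) = −51.3 dBm

−51.3 dBm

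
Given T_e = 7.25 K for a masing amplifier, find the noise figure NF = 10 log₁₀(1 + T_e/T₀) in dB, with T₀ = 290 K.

F = 1 + T_e/T₀ = 1 + 7.25/290 = 1.025
NF = 10 log₁₀(1.025) = 0.107 dB

0.107 dB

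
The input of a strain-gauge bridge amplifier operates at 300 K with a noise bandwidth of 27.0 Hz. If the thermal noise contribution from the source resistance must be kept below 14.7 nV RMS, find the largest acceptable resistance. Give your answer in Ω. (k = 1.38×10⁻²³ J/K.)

483 Ω

Johnson–Nyquist: V_n = √(4kTRB) ⇒ R = V_n² / (4kTB)
4kTB = 4 × 1.38×10⁻²³ × 300 × 2.70×10¹ = 4.47×10⁻¹⁹
R = (1.47×10⁻⁸)² / 4.47×10⁻¹⁹ = 4.83×10² Ω = 483 Ω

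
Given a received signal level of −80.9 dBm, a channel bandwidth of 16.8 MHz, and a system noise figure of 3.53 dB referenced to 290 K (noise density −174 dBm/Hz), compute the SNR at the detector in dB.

17.3 dB

Noise floor: N = −174 + 10 log₁₀(B) + NF
10 log₁₀(1.68×10⁷) = 72.25 dB
N = −174 + 72.25 + 3.53 = −98.22 dBm
SNR = P_sig − N = −80.9 − (−98.22) = 17.32 dB → 17.3 dB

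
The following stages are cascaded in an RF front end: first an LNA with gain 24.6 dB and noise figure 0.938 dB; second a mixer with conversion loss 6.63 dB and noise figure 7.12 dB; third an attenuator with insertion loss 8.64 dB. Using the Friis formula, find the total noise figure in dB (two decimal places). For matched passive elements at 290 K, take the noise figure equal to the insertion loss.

1.32 dB

Convert to linear (a loss of L dB is a gain of −L dB): F_i = 10^(NF_i/10), G_i = 10^(G_i,dB/10)
  Stage 1: F_1 = 10^(0.938/10) = 1.241, G_1 = 10^(24.6/10) = 288.4
  Stage 2: F_2 = 10^(7.12/10) = 5.152, G_2 = 10^(−6.63/10) = 0.2173
  Stage 3: F_3 = 10^(8.64/10) = 7.311, G_3 = 10^(−8.64/10) = 0.1368
Friis cascade:
  F = 1.241 + (5.152 − 1)/288.4 + (7.311 − 1)/62.66 = 1.356
NF = 10 log₁₀(1.356) = 1.32 dB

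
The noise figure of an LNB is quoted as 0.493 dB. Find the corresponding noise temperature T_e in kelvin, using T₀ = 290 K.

34.9 K

F = 10^(0.493/10) = 1.12021
T_e = (F − 1)·T₀ = (1.12021 − 1) × 290 = 34.9 K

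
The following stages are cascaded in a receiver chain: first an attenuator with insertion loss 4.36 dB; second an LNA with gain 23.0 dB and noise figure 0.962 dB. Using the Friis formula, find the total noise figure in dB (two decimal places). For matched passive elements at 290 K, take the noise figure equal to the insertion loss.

5.32 dB

Convert to linear (a loss of L dB is a gain of −L dB): F_i = 10^(NF_i/10), G_i = 10^(G_i,dB/10)
  Stage 1: F_1 = 10^(4.36/10) = 2.729, G_1 = 10^(−4.36/10) = 0.3664
  Stage 2: F_2 = 10^(0.962/10) = 1.248, G_2 = 10^(23.0/10) = 199.5
Friis cascade:
  F = 2.729 + (1.248 − 1)/0.3664 = 3.406
NF = 10 log₁₀(3.406) = 5.32 dB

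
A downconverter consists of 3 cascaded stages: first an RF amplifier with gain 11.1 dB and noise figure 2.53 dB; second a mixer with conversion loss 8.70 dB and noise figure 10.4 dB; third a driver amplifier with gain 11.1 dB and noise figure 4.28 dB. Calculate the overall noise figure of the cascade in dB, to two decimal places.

5.48 dB

Convert to linear (a loss of L dB is a gain of −L dB): F_i = 10^(NF_i/10), G_i = 10^(G_i,dB/10)
  Stage 1: F_1 = 10^(2.53/10) = 1.791, G_1 = 10^(11.1/10) = 12.88
  Stage 2: F_2 = 10^(10.4/10) = 10.96, G_2 = 10^(−8.70/10) = 0.1349
  Stage 3: F_3 = 10^(4.28/10) = 2.679, G_3 = 10^(11.1/10) = 12.88
Friis cascade:
  F = 1.791 + (10.96 − 1)/12.88 + (2.679 − 1)/1.738 = 3.530
NF = 10 log₁₀(3.530) = 5.48 dB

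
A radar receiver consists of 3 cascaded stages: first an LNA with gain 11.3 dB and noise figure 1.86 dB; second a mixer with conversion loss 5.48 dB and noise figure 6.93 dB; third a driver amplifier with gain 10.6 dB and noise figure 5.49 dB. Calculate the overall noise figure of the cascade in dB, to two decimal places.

3.96 dB

Convert to linear (a loss of L dB is a gain of −L dB): F_i = 10^(NF_i/10), G_i = 10^(G_i,dB/10)
  Stage 1: F_1 = 10^(1.86/10) = 1.535, G_1 = 10^(11.3/10) = 13.49
  Stage 2: F_2 = 10^(6.93/10) = 4.932, G_2 = 10^(−5.48/10) = 0.2831
  Stage 3: F_3 = 10^(5.49/10) = 3.540, G_3 = 10^(10.6/10) = 11.48
Friis cascade:
  F = 1.535 + (4.932 − 1)/13.49 + (3.540 − 1)/3.819 = 2.491
NF = 10 log₁₀(2.491) = 3.96 dB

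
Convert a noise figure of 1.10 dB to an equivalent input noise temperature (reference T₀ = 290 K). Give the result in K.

F = 10^(1.10/10) = 1.28825
T_e = (F − 1)·T₀ = (1.28825 − 1) × 290 = 83.6 K

83.6 K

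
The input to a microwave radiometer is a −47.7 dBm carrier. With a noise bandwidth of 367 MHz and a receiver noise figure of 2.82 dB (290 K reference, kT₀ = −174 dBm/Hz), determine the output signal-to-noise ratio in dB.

Noise floor: N = −174 + 10 log₁₀(B) + NF
10 log₁₀(3.67×10⁸) = 85.65 dB
N = −174 + 85.65 + 2.82 = −85.53 dBm
SNR = P_sig − N = −47.7 − (−85.53) = 37.83 dB → 37.8 dB

37.8 dB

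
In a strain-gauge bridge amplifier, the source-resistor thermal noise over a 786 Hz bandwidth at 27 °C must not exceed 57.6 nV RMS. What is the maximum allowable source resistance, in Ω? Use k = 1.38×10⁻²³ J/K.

255 Ω

T = 27 °C + 273.15 = 300.15 K
Johnson–Nyquist: V_n = √(4kTRB) ⇒ R = V_n² / (4kTB)
4kTB = 4 × 1.38×10⁻²³ × 300.15 × 7.86×10² = 1.30×10⁻¹⁷
R = (5.76×10⁻⁸)² / 1.30×10⁻¹⁷ = 2.55×10² Ω = 255 Ω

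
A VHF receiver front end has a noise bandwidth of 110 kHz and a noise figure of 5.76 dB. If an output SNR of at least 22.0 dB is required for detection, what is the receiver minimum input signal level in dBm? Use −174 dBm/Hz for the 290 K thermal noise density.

Sensitivity = −174 + 10 log₁₀(B) + NF + SNR_min
= −174 + 50.41 + 5.76 + 22.0
= −95.83 dBm → −95.8 dBm

−95.8 dBm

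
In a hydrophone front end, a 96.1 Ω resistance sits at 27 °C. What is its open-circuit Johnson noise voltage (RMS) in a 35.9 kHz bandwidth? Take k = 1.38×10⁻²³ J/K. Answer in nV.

239 nV

T = 27 °C + 273.15 = 300.15 K
V_n = √(4kTRB)
4kTRB = 4 × 1.38×10⁻²³ × 300.15 × 9.61×10¹ × 3.59×10⁴ = 5.72×10⁻¹⁴ V²
V_n = √(5.72×10⁻¹⁴) = 2.39×10⁻⁷ V = 239 nV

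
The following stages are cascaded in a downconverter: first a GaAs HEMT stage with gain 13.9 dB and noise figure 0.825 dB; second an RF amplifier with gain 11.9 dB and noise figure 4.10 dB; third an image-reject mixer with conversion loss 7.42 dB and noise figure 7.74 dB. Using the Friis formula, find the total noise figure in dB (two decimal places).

1.09 dB

Convert to linear (a loss of L dB is a gain of −L dB): F_i = 10^(NF_i/10), G_i = 10^(G_i,dB/10)
  Stage 1: F_1 = 10^(0.825/10) = 1.209, G_1 = 10^(13.9/10) = 24.55
  Stage 2: F_2 = 10^(4.10/10) = 2.570, G_2 = 10^(11.9/10) = 15.49
  Stage 3: F_3 = 10^(7.74/10) = 5.943, G_3 = 10^(−7.42/10) = 0.1811
Friis cascade:
  F = 1.209 + (2.570 − 1)/24.55 + (5.943 − 1)/380.2 = 1.286
NF = 10 log₁₀(1.286) = 1.09 dB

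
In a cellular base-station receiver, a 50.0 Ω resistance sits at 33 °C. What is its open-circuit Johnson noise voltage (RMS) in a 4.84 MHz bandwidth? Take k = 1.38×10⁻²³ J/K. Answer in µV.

T = 33 °C + 273.15 = 306.15 K
V_n = √(4kTRB)
4kTRB = 4 × 1.38×10⁻²³ × 306.15 × 5.00×10¹ × 4.84×10⁶ = 4.09×10⁻¹² V²
V_n = √(4.09×10⁻¹²) = 2.02×10⁻⁶ V = 2.02 µV

2.02 µV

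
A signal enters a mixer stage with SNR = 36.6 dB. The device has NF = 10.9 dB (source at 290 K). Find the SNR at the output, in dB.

25.7 dB

By definition F = SNR_in/SNR_out, so in dB: SNR_out = SNR_in − NF
SNR_out = 36.6 − 10.9 = 25.7 dB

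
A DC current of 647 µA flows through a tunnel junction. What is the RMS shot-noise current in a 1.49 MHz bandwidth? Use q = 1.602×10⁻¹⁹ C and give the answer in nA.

I_n = √(2qI·B)
2qI·B = 2 × 1.602×10⁻¹⁹ × 6.47×10⁻⁴ × 1.49×10⁶ = 3.09×10⁻¹⁶ A²
I_n = √(3.09×10⁻¹⁶) = 1.76×10⁻⁸ A = 17.6 nA

17.6 nA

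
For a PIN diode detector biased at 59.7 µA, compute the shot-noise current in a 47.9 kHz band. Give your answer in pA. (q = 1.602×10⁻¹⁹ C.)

I_n = √(2qI·B)
2qI·B = 2 × 1.602×10⁻¹⁹ × 5.97×10⁻⁵ × 4.79×10⁴ = 9.16×10⁻¹⁹ A²
I_n = √(9.16×10⁻¹⁹) = 9.57×10⁻¹⁰ A = 957 pA

957 pA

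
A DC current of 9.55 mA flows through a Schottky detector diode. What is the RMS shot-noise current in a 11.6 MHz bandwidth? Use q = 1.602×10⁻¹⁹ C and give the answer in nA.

188 nA

I_n = √(2qI·B)
2qI·B = 2 × 1.602×10⁻¹⁹ × 9.55×10⁻³ × 1.16×10⁷ = 3.55×10⁻¹⁴ A²
I_n = √(3.55×10⁻¹⁴) = 1.88×10⁻⁷ A = 188 nA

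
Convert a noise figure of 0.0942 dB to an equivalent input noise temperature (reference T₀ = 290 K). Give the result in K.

6.36 K

F = 10^(0.0942/10) = 1.02193
T_e = (F − 1)·T₀ = (1.02193 − 1) × 290 = 6.36 K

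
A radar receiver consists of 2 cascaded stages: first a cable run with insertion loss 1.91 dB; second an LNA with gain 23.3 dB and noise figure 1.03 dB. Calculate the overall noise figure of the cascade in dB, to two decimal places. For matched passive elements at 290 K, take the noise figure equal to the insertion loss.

2.94 dB

Convert to linear (a loss of L dB is a gain of −L dB): F_i = 10^(NF_i/10), G_i = 10^(G_i,dB/10)
  Stage 1: F_1 = 10^(1.91/10) = 1.552, G_1 = 10^(−1.91/10) = 0.6442
  Stage 2: F_2 = 10^(1.03/10) = 1.268, G_2 = 10^(23.3/10) = 213.8
Friis cascade:
  F = 1.552 + (1.268 − 1)/0.6442 = 1.968
NF = 10 log₁₀(1.968) = 2.94 dB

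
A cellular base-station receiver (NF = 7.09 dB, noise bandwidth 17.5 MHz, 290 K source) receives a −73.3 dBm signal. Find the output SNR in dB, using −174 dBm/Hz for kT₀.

Noise floor: N = −174 + 10 log₁₀(B) + NF
10 log₁₀(1.75×10⁷) = 72.43 dB
N = −174 + 72.43 + 7.09 = −94.48 dBm
SNR = P_sig − N = −73.3 − (−94.48) = 21.18 dB → 21.2 dB

21.2 dB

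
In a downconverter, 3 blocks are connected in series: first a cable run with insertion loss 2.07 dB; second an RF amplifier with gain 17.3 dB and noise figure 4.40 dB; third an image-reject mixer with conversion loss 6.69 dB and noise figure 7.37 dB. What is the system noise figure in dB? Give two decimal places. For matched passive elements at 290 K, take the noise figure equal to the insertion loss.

Convert to linear (a loss of L dB is a gain of −L dB): F_i = 10^(NF_i/10), G_i = 10^(G_i,dB/10)
  Stage 1: F_1 = 10^(2.07/10) = 1.611, G_1 = 10^(−2.07/10) = 0.6209
  Stage 2: F_2 = 10^(4.40/10) = 2.754, G_2 = 10^(17.3/10) = 53.70
  Stage 3: F_3 = 10^(7.37/10) = 5.458, G_3 = 10^(−6.69/10) = 0.2143
Friis cascade:
  F = 1.611 + (2.754 − 1)/0.6209 + (5.458 − 1)/33.34 = 4.570
NF = 10 log₁₀(4.570) = 6.60 dB

6.60 dB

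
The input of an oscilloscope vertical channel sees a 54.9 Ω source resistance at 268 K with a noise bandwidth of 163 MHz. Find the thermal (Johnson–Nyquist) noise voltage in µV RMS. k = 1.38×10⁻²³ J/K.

11.5 µV

V_n = √(4kTRB)
4kTRB = 4 × 1.38×10⁻²³ × 268 × 5.49×10¹ × 1.63×10⁸ = 1.32×10⁻¹⁰ V²
V_n = √(1.32×10⁻¹⁰) = 1.15×10⁻⁵ V = 11.5 µV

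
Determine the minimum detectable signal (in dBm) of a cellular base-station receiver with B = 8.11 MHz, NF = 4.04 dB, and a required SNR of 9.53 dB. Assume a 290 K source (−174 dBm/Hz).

Sensitivity = −174 + 10 log₁₀(B) + NF + SNR_min
= −174 + 69.09 + 4.04 + 9.53
= −91.34 dBm → −91.3 dBm

−91.3 dBm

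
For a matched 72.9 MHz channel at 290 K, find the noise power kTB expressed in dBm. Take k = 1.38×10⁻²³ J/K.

P_n = kTB = 1.38×10⁻²³ × 290 × 7.29×10⁷ = 2.92×10⁻¹³ W
In dBm: 10 log₁₀(2.92×10⁻¹³ / 10⁻³) = −95.3 dBm

−95.3 dBm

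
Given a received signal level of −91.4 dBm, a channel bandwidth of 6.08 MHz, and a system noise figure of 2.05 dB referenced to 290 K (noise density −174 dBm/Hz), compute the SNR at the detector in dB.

12.7 dB

Noise floor: N = −174 + 10 log₁₀(B) + NF
10 log₁₀(6.08×10⁶) = 67.84 dB
N = −174 + 67.84 + 2.05 = −104.11 dBm
SNR = P_sig − N = −91.4 − (−104.11) = 12.71 dB → 12.7 dB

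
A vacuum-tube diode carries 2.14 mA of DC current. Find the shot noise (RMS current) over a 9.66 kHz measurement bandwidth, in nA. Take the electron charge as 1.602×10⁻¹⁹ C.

2.57 nA

I_n = √(2qI·B)
2qI·B = 2 × 1.602×10⁻¹⁹ × 2.14×10⁻³ × 9.66×10³ = 6.62×10⁻¹⁸ A²
I_n = √(6.62×10⁻¹⁸) = 2.57×10⁻⁹ A = 2.57 nA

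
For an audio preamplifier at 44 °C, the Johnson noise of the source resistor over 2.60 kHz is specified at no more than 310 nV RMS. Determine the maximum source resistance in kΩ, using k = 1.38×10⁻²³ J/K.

T = 44 °C + 273.15 = 317.15 K
Johnson–Nyquist: V_n = √(4kTRB) ⇒ R = V_n² / (4kTB)
4kTB = 4 × 1.38×10⁻²³ × 317.15 × 2.60×10³ = 4.55×10⁻¹⁷
R = (3.10×10⁻⁷)² / 4.55×10⁻¹⁷ = 2.11×10³ Ω = 2.11 kΩ

2.11 kΩ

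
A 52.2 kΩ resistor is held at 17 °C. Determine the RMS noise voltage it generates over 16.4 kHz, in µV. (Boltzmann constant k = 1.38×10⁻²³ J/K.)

T = 17 °C + 273.15 = 290.15 K
V_n = √(4kTRB)
4kTRB = 4 × 1.38×10⁻²³ × 290.15 × 5.22×10⁴ × 1.64×10⁴ = 1.37×10⁻¹¹ V²
V_n = √(1.37×10⁻¹¹) = 3.70×10⁻⁶ V = 3.70 µV

3.70 µV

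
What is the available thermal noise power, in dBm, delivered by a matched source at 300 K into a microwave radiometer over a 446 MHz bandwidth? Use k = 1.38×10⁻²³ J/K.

−87.3 dBm

P_n = kTB = 1.38×10⁻²³ × 300 × 4.46×10⁸ = 1.85×10⁻¹² W
In dBm: 10 log₁₀(1.85×10⁻¹² / 10⁻³) = −87.3 dBm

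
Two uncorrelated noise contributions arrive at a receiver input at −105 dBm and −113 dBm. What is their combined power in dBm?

−104.4 dBm

Convert to linear, add, convert back:
P₁ = 3.16×10⁻¹⁴ W, P₂ = 5.01×10⁻¹⁵ W
P_tot = 3.66×10⁻¹⁴ W → 10 log₁₀(P_tot / 10⁻³) = −104.4 dBm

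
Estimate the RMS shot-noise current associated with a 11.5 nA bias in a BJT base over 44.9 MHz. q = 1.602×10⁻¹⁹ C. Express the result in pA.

I_n = √(2qI·B)
2qI·B = 2 × 1.602×10⁻¹⁹ × 1.15×10⁻⁸ × 4.49×10⁷ = 1.65×10⁻¹⁹ A²
I_n = √(1.65×10⁻¹⁹) = 4.07×10⁻¹⁰ A = 407 pA

407 pA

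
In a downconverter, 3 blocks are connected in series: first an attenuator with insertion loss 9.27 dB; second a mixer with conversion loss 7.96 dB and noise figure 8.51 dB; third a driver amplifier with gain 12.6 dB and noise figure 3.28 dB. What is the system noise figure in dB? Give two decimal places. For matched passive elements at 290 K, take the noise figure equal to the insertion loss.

Convert to linear (a loss of L dB is a gain of −L dB): F_i = 10^(NF_i/10), G_i = 10^(G_i,dB/10)
  Stage 1: F_1 = 10^(9.27/10) = 8.453, G_1 = 10^(−9.27/10) = 0.1183
  Stage 2: F_2 = 10^(8.51/10) = 7.096, G_2 = 10^(−7.96/10) = 0.1600
  Stage 3: F_3 = 10^(3.28/10) = 2.128, G_3 = 10^(12.6/10) = 18.20
Friis cascade:
  F = 8.453 + (7.096 − 1)/0.1183 + (2.128 − 1)/0.01892 = 119.6
NF = 10 log₁₀(119.6) = 20.78 dB

20.78 dB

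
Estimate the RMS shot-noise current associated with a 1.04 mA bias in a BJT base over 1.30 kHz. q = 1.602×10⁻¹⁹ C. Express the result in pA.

I_n = √(2qI·B)
2qI·B = 2 × 1.602×10⁻¹⁹ × 1.04×10⁻³ × 1.30×10³ = 4.33×10⁻¹⁹ A²
I_n = √(4.33×10⁻¹⁹) = 6.58×10⁻¹⁰ A = 658 pA

658 pA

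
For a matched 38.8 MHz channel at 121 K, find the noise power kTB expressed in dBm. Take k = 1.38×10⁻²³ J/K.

−101.9 dBm

P_n = kTB = 1.38×10⁻²³ × 121 × 3.88×10⁷ = 6.48×10⁻¹⁴ W
In dBm: 10 log₁₀(6.48×10⁻¹⁴ / 10⁻³) = −101.9 dBm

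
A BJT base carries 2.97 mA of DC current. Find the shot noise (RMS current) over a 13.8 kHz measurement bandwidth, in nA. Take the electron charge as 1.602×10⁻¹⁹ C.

3.62 nA

I_n = √(2qI·B)
2qI·B = 2 × 1.602×10⁻¹⁹ × 2.97×10⁻³ × 1.38×10⁴ = 1.31×10⁻¹⁷ A²
I_n = √(1.31×10⁻¹⁷) = 3.62×10⁻⁹ A = 3.62 nA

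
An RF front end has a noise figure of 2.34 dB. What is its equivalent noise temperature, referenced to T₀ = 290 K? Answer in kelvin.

F = 10^(2.34/10) = 1.71396
T_e = (F − 1)·T₀ = (1.71396 − 1) × 290 = 207 K

207 K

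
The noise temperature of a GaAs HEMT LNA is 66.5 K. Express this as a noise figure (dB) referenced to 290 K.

0.897 dB

F = 1 + T_e/T₀ = 1 + 66.5/290 = 1.22931
NF = 10 log₁₀(1.22931) = 0.897 dB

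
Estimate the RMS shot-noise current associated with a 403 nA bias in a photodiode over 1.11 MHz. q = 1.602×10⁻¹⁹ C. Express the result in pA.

I_n = √(2qI·B)
2qI·B = 2 × 1.602×10⁻¹⁹ × 4.03×10⁻⁷ × 1.11×10⁶ = 1.43×10⁻¹⁹ A²
I_n = √(1.43×10⁻¹⁹) = 3.79×10⁻¹⁰ A = 379 pA

379 pA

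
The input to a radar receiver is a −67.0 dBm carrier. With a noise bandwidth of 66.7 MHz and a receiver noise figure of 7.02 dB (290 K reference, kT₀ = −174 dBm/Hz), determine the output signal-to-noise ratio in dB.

21.7 dB

Noise floor: N = −174 + 10 log₁₀(B) + NF
10 log₁₀(6.67×10⁷) = 78.24 dB
N = −174 + 78.24 + 7.02 = −88.74 dBm
SNR = P_sig − N = −67.0 − (−88.74) = 21.74 dB → 21.7 dB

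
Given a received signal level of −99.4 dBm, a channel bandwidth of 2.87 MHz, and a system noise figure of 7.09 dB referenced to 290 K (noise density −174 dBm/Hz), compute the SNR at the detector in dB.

2.9 dB

Noise floor: N = −174 + 10 log₁₀(B) + NF
10 log₁₀(2.87×10⁶) = 64.58 dB
N = −174 + 64.58 + 7.09 = −102.33 dBm
SNR = P_sig − N = −99.4 − (−102.33) = 2.93 dB → 2.9 dB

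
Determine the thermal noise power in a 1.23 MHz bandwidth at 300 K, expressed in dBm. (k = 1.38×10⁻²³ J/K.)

−112.9 dBm

P_n = kTB = 1.38×10⁻²³ × 300 × 1.23×10⁶ = 5.09×10⁻¹⁵ W
In dBm: 10 log₁₀(5.09×10⁻¹⁵ / 10⁻³) = −112.9 dBm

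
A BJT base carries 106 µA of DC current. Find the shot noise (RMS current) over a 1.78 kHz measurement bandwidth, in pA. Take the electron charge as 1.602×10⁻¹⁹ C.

I_n = √(2qI·B)
2qI·B = 2 × 1.602×10⁻¹⁹ × 1.06×10⁻⁴ × 1.78×10³ = 6.05×10⁻²⁰ A²
I_n = √(6.05×10⁻²⁰) = 2.46×10⁻¹⁰ A = 246 pA

246 pA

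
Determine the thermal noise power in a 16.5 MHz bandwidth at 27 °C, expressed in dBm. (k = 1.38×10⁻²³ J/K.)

T = 27 °C + 273.15 = 300.15 K
P_n = kTB = 1.38×10⁻²³ × 300.15 × 1.65×10⁷ = 6.83×10⁻¹⁴ W
In dBm: 10 log₁₀(6.83×10⁻¹⁴ / 10⁻³) = −101.7 dBm

−101.7 dBm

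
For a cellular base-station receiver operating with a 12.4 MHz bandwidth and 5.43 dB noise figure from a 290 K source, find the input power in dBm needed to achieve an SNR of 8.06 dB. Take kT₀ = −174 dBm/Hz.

Sensitivity = −174 + 10 log₁₀(B) + NF + SNR_min
= −174 + 70.93 + 5.43 + 8.06
= −89.58 dBm → −89.6 dBm

−89.6 dBm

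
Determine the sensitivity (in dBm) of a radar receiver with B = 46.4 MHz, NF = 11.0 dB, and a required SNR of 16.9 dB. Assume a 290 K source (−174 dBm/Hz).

−69.4 dBm

Sensitivity = −174 + 10 log₁₀(B) + NF + SNR_min
= −174 + 76.67 + 11.0 + 16.9
= −69.43 dBm → −69.4 dBm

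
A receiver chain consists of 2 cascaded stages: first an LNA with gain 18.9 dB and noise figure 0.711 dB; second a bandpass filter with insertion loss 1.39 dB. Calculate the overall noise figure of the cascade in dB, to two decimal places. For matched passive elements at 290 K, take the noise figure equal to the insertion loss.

0.73 dB

Convert to linear (a loss of L dB is a gain of −L dB): F_i = 10^(NF_i/10), G_i = 10^(G_i,dB/10)
  Stage 1: F_1 = 10^(0.711/10) = 1.178, G_1 = 10^(18.9/10) = 77.62
  Stage 2: F_2 = 10^(1.39/10) = 1.377, G_2 = 10^(−1.39/10) = 0.7261
Friis cascade:
  F = 1.178 + (1.377 − 1)/77.62 = 1.183
NF = 10 log₁₀(1.183) = 0.73 dB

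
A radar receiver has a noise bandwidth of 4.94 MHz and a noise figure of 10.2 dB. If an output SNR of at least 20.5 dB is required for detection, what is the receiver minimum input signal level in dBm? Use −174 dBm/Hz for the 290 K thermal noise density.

Sensitivity = −174 + 10 log₁₀(B) + NF + SNR_min
= −174 + 66.94 + 10.2 + 20.5
= −76.36 dBm → −76.4 dBm

−76.4 dBm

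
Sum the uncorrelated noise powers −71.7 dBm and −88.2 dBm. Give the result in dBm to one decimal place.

−71.6 dBm

Convert to linear, add, convert back:
P₁ = 6.76×10⁻¹¹ W, P₂ = 1.51×10⁻¹² W
P_tot = 6.91×10⁻¹¹ W → 10 log₁₀(P_tot / 10⁻³) = −71.6 dBm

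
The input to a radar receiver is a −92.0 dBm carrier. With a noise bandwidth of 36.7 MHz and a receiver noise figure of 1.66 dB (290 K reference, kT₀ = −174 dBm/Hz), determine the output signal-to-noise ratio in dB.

4.7 dB

Noise floor: N = −174 + 10 log₁₀(B) + NF
10 log₁₀(3.67×10⁷) = 75.65 dB
N = −174 + 75.65 + 1.66 = −96.69 dBm
SNR = P_sig − N = −92.0 − (−96.69) = 4.69 dB → 4.7 dB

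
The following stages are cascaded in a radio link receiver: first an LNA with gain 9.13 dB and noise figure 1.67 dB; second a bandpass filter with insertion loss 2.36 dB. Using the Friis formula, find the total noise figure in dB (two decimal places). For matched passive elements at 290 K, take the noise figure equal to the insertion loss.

1.92 dB

Convert to linear (a loss of L dB is a gain of −L dB): F_i = 10^(NF_i/10), G_i = 10^(G_i,dB/10)
  Stage 1: F_1 = 10^(1.67/10) = 1.469, G_1 = 10^(9.13/10) = 8.185
  Stage 2: F_2 = 10^(2.36/10) = 1.722, G_2 = 10^(−2.36/10) = 0.5808
Friis cascade:
  F = 1.469 + (1.722 − 1)/8.185 = 1.557
NF = 10 log₁₀(1.557) = 1.92 dB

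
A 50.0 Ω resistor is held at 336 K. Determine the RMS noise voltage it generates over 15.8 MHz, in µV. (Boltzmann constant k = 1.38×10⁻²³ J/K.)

3.83 µV

V_n = √(4kTRB)
4kTRB = 4 × 1.38×10⁻²³ × 336 × 5.00×10¹ × 1.58×10⁷ = 1.47×10⁻¹¹ V²
V_n = √(1.47×10⁻¹¹) = 3.83×10⁻⁶ V = 3.83 µV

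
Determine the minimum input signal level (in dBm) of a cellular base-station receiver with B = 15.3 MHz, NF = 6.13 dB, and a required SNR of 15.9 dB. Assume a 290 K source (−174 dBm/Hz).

Sensitivity = −174 + 10 log₁₀(B) + NF + SNR_min
= −174 + 71.85 + 6.13 + 15.9
= −80.12 dBm → −80.1 dBm

−80.1 dBm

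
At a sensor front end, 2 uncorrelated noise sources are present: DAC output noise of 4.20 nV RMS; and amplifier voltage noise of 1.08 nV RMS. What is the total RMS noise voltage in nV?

4.34 nV

Uncorrelated sources add in power (mean-square): V_tot = √(ΣV_i²)
V_tot = √[(4.20×10⁻⁹)² + (1.08×10⁻⁹)²] = 4.34×10⁻⁹ V = 4.34 nV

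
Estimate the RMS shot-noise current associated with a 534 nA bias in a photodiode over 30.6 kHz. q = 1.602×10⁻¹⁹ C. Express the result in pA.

72.4 pA

I_n = √(2qI·B)
2qI·B = 2 × 1.602×10⁻¹⁹ × 5.34×10⁻⁷ × 3.06×10⁴ = 5.24×10⁻²¹ A²
I_n = √(5.24×10⁻²¹) = 7.24×10⁻¹¹ A = 72.4 pA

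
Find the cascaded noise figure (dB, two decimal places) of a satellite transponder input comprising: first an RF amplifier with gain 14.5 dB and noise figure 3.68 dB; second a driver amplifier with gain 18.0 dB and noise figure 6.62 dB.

3.91 dB

Convert to linear (a loss of L dB is a gain of −L dB): F_i = 10^(NF_i/10), G_i = 10^(G_i,dB/10)
  Stage 1: F_1 = 10^(3.68/10) = 2.333, G_1 = 10^(14.5/10) = 28.18
  Stage 2: F_2 = 10^(6.62/10) = 4.592, G_2 = 10^(18.0/10) = 63.10
Friis cascade:
  F = 2.333 + (4.592 − 1)/28.18 = 2.461
NF = 10 log₁₀(2.461) = 3.91 dB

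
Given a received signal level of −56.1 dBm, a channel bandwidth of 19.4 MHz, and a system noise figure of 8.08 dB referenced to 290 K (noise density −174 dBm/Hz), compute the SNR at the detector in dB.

Noise floor: N = −174 + 10 log₁₀(B) + NF
10 log₁₀(1.94×10⁷) = 72.88 dB
N = −174 + 72.88 + 8.08 = −93.04 dBm
SNR = P_sig − N = −56.1 − (−93.04) = 36.94 dB → 36.9 dB

36.9 dB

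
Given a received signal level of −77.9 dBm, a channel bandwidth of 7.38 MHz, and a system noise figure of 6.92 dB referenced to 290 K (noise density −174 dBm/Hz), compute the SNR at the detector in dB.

20.5 dB

Noise floor: N = −174 + 10 log₁₀(B) + NF
10 log₁₀(7.38×10⁶) = 68.68 dB
N = −174 + 68.68 + 6.92 = −98.40 dBm
SNR = P_sig − N = −77.9 − (−98.40) = 20.50 dB → 20.5 dB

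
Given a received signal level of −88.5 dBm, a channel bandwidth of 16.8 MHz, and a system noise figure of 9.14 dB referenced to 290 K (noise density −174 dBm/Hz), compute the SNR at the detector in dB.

Noise floor: N = −174 + 10 log₁₀(B) + NF
10 log₁₀(1.68×10⁷) = 72.25 dB
N = −174 + 72.25 + 9.14 = −92.61 dBm
SNR = P_sig − N = −88.5 − (−92.61) = 4.11 dB → 4.1 dB

4.1 dB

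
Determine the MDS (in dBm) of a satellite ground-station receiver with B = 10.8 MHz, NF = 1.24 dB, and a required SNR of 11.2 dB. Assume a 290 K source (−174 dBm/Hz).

−91.2 dBm

Sensitivity = −174 + 10 log₁₀(B) + NF + SNR_min
= −174 + 70.33 + 1.24 + 11.2
= −91.23 dBm → −91.2 dBm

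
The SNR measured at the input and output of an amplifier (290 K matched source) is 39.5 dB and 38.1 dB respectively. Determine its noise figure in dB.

1.4 dB

NF (dB) = SNR_in(dB) − SNR_out(dB) when the source is at T₀
NF = 39.5 − 38.1 = 1.4 dB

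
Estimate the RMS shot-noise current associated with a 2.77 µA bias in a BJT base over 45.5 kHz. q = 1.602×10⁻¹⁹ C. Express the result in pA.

201 pA

I_n = √(2qI·B)
2qI·B = 2 × 1.602×10⁻¹⁹ × 2.77×10⁻⁶ × 4.55×10⁴ = 4.04×10⁻²⁰ A²
I_n = √(4.04×10⁻²⁰) = 2.01×10⁻¹⁰ A = 201 pA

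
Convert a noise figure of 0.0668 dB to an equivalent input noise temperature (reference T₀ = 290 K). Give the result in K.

4.50 K

F = 10^(0.0668/10) = 1.0155
T_e = (F − 1)·T₀ = (1.0155 − 1) × 290 = 4.50 K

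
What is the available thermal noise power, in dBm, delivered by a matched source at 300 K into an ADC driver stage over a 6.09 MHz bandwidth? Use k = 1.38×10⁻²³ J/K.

P_n = kTB = 1.38×10⁻²³ × 300 × 6.09×10⁶ = 2.52×10⁻¹⁴ W
In dBm: 10 log₁₀(2.52×10⁻¹⁴ / 10⁻³) = −106.0 dBm

−106.0 dBm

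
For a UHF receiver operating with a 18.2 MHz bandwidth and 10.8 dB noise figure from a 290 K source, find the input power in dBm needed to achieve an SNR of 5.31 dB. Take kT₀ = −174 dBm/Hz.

Sensitivity = −174 + 10 log₁₀(B) + NF + SNR_min
= −174 + 72.6 + 10.8 + 5.31
= −85.29 dBm → −85.3 dBm

−85.3 dBm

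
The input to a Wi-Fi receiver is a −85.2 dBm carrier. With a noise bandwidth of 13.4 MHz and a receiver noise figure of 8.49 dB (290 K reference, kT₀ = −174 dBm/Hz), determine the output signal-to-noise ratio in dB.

Noise floor: N = −174 + 10 log₁₀(B) + NF
10 log₁₀(1.34×10⁷) = 71.27 dB
N = −174 + 71.27 + 8.49 = −94.24 dBm
SNR = P_sig − N = −85.2 − (−94.24) = 9.04 dB → 9.0 dB

9.0 dB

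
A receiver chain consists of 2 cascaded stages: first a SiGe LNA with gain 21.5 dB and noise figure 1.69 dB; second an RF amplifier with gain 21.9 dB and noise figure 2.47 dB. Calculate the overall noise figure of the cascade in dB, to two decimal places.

Convert to linear (a loss of L dB is a gain of −L dB): F_i = 10^(NF_i/10), G_i = 10^(G_i,dB/10)
  Stage 1: F_1 = 10^(1.69/10) = 1.476, G_1 = 10^(21.5/10) = 141.3
  Stage 2: F_2 = 10^(2.47/10) = 1.766, G_2 = 10^(21.9/10) = 154.9
Friis cascade:
  F = 1.476 + (1.766 − 1)/141.3 = 1.481
NF = 10 log₁₀(1.481) = 1.71 dB

1.71 dB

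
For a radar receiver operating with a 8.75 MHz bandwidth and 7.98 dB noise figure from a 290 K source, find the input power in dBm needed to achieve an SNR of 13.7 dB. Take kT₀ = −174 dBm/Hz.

Sensitivity = −174 + 10 log₁₀(B) + NF + SNR_min
= −174 + 69.42 + 7.98 + 13.7
= −82.90 dBm → −82.9 dBm

−82.9 dBm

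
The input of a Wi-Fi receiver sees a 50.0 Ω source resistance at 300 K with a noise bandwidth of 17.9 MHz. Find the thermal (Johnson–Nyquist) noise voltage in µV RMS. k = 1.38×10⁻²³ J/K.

V_n = √(4kTRB)
4kTRB = 4 × 1.38×10⁻²³ × 300 × 5.00×10¹ × 1.79×10⁷ = 1.48×10⁻¹¹ V²
V_n = √(1.48×10⁻¹¹) = 3.85×10⁻⁶ V = 3.85 µV

3.85 µV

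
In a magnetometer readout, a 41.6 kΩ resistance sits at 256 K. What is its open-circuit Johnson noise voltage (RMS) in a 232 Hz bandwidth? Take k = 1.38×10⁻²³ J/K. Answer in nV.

V_n = √(4kTRB)
4kTRB = 4 × 1.38×10⁻²³ × 256 × 4.16×10⁴ × 2.32×10² = 1.36×10⁻¹³ V²
V_n = √(1.36×10⁻¹³) = 3.69×10⁻⁷ V = 369 nV

369 nV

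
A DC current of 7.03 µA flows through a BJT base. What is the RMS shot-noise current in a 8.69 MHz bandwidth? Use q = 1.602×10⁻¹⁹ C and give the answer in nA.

I_n = √(2qI·B)
2qI·B = 2 × 1.602×10⁻¹⁹ × 7.03×10⁻⁶ × 8.69×10⁶ = 1.96×10⁻¹⁷ A²
I_n = √(1.96×10⁻¹⁷) = 4.42×10⁻⁹ A = 4.42 nA

4.42 nA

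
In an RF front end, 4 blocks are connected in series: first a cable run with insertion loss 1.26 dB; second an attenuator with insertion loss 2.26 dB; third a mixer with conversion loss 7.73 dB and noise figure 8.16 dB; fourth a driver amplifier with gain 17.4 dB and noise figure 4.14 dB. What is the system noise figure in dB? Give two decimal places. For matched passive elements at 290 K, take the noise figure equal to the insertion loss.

15.56 dB

Convert to linear (a loss of L dB is a gain of −L dB): F_i = 10^(NF_i/10), G_i = 10^(G_i,dB/10)
  Stage 1: F_1 = 10^(1.26/10) = 1.337, G_1 = 10^(−1.26/10) = 0.7482
  Stage 2: F_2 = 10^(2.26/10) = 1.683, G_2 = 10^(−2.26/10) = 0.5943
  Stage 3: F_3 = 10^(8.16/10) = 6.546, G_3 = 10^(−7.73/10) = 0.1687
  Stage 4: F_4 = 10^(4.14/10) = 2.594, G_4 = 10^(17.4/10) = 54.95
Friis cascade:
  F = 1.337 + (1.683 − 1)/0.7482 + (6.546 − 1)/0.4446 + (2.594 − 1)/0.07499 = 35.98
NF = 10 log₁₀(35.98) = 15.56 dB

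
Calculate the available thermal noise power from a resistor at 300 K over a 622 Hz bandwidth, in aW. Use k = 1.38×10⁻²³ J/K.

2.58 aW

P_n = kTB = 1.38×10⁻²³ × 300 × 6.22×10² = 2.58×10⁻¹⁸ W = 2.58 aW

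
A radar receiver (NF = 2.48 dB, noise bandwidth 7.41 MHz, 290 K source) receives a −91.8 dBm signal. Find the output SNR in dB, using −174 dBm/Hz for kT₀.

Noise floor: N = −174 + 10 log₁₀(B) + NF
10 log₁₀(7.41×10⁶) = 68.7 dB
N = −174 + 68.7 + 2.48 = −102.82 dBm
SNR = P_sig − N = −91.8 − (−102.82) = 11.02 dB → 11.0 dB

11.0 dB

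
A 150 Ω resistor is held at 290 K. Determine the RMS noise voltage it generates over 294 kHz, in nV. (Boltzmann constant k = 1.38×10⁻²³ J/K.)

V_n = √(4kTRB)
4kTRB = 4 × 1.38×10⁻²³ × 290 × 1.50×10² × 2.94×10⁵ = 7.06×10⁻¹³ V²
V_n = √(7.06×10⁻¹³) = 8.40×10⁻⁷ V = 840 nV

840 nV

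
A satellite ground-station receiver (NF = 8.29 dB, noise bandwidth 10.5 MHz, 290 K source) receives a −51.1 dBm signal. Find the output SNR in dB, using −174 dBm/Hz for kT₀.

Noise floor: N = −174 + 10 log₁₀(B) + NF
10 log₁₀(1.05×10⁷) = 70.21 dB
N = −174 + 70.21 + 8.29 = −95.50 dBm
SNR = P_sig − N = −51.1 − (−95.50) = 44.40 dB → 44.4 dB

44.4 dB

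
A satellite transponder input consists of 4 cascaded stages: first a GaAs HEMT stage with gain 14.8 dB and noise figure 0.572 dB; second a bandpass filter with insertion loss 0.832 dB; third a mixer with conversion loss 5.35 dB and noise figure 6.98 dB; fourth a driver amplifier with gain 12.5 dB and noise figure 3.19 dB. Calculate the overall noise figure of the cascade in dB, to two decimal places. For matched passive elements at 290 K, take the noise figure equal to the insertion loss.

Convert to linear (a loss of L dB is a gain of −L dB): F_i = 10^(NF_i/10), G_i = 10^(G_i,dB/10)
  Stage 1: F_1 = 10^(0.572/10) = 1.141, G_1 = 10^(14.8/10) = 30.20
  Stage 2: F_2 = 10^(0.832/10) = 1.211, G_2 = 10^(−0.832/10) = 0.8257
  Stage 3: F_3 = 10^(6.98/10) = 4.989, G_3 = 10^(−5.35/10) = 0.2917
  Stage 4: F_4 = 10^(3.19/10) = 2.084, G_4 = 10^(12.5/10) = 17.78
Friis cascade:
  F = 1.141 + (1.211 − 1)/30.20 + (4.989 − 1)/24.93 + (2.084 − 1)/7.274 = 1.457
NF = 10 log₁₀(1.457) = 1.63 dB

1.63 dB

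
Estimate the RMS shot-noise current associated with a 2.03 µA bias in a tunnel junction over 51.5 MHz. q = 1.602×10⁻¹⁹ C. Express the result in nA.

5.79 nA

I_n = √(2qI·B)
2qI·B = 2 × 1.602×10⁻¹⁹ × 2.03×10⁻⁶ × 5.15×10⁷ = 3.35×10⁻¹⁷ A²
I_n = √(3.35×10⁻¹⁷) = 5.79×10⁻⁹ A = 5.79 nA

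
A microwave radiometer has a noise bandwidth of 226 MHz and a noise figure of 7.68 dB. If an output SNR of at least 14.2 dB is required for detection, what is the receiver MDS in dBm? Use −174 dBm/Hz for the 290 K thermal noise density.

Sensitivity = −174 + 10 log₁₀(B) + NF + SNR_min
= −174 + 83.54 + 7.68 + 14.2
= −68.58 dBm → −68.6 dBm

−68.6 dBm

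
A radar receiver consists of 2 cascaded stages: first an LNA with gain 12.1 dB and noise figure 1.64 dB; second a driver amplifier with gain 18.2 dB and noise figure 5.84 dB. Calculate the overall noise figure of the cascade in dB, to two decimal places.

2.13 dB

Convert to linear (a loss of L dB is a gain of −L dB): F_i = 10^(NF_i/10), G_i = 10^(G_i,dB/10)
  Stage 1: F_1 = 10^(1.64/10) = 1.459, G_1 = 10^(12.1/10) = 16.22
  Stage 2: F_2 = 10^(5.84/10) = 3.837, G_2 = 10^(18.2/10) = 66.07
Friis cascade:
  F = 1.459 + (3.837 − 1)/16.22 = 1.634
NF = 10 log₁₀(1.634) = 2.13 dB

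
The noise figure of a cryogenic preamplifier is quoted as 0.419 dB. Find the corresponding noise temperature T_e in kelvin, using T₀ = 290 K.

F = 10^(0.419/10) = 1.10129
T_e = (F − 1)·T₀ = (1.10129 − 1) × 290 = 29.4 K

29.4 K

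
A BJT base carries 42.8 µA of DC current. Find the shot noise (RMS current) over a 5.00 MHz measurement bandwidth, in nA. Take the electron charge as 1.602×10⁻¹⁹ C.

I_n = √(2qI·B)
2qI·B = 2 × 1.602×10⁻¹⁹ × 4.28×10⁻⁵ × 5.00×10⁶ = 6.86×10⁻¹⁷ A²
I_n = √(6.86×10⁻¹⁷) = 8.28×10⁻⁹ A = 8.28 nA

8.28 nA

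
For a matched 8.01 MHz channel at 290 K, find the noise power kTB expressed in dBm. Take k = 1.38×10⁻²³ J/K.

P_n = kTB = 1.38×10⁻²³ × 290 × 8.01×10⁶ = 3.21×10⁻¹⁴ W
In dBm: 10 log₁₀(3.21×10⁻¹⁴ / 10⁻³) = −104.9 dBm

−104.9 dBm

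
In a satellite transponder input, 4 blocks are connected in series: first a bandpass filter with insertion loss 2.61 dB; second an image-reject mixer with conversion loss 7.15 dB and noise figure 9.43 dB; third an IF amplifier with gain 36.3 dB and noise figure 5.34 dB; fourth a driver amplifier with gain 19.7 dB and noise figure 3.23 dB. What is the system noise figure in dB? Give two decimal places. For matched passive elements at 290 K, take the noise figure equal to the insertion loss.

15.90 dB

Convert to linear (a loss of L dB is a gain of −L dB): F_i = 10^(NF_i/10), G_i = 10^(G_i,dB/10)
  Stage 1: F_1 = 10^(2.61/10) = 1.824, G_1 = 10^(−2.61/10) = 0.5483
  Stage 2: F_2 = 10^(9.43/10) = 8.770, G_2 = 10^(−7.15/10) = 0.1928
  Stage 3: F_3 = 10^(5.34/10) = 3.420, G_3 = 10^(36.3/10) = 4266
  Stage 4: F_4 = 10^(3.23/10) = 2.104, G_4 = 10^(19.7/10) = 93.33
Friis cascade:
  F = 1.824 + (8.770 − 1)/0.5483 + (3.420 − 1)/0.1057 + (2.104 − 1)/450.8 = 38.90
NF = 10 log₁₀(38.90) = 15.90 dB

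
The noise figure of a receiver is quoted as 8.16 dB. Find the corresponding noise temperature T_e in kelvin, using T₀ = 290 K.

F = 10^(8.16/10) = 6.54636
T_e = (F − 1)·T₀ = (6.54636 − 1) × 290 = 1608 K

1608 K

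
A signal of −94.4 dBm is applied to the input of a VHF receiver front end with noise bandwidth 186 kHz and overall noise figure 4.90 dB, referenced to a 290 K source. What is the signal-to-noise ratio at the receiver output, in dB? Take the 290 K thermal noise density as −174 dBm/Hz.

22.0 dB

Noise floor: N = −174 + 10 log₁₀(B) + NF
10 log₁₀(1.86×10⁵) = 52.7 dB
N = −174 + 52.7 + 4.90 = −116.40 dBm
SNR = P_sig − N = −94.4 − (−116.40) = 22.00 dB → 22.0 dB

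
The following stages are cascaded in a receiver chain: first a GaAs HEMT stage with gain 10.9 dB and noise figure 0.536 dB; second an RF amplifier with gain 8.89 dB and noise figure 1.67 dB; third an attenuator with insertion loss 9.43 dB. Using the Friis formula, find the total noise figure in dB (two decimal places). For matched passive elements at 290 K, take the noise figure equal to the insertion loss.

0.97 dB

Convert to linear (a loss of L dB is a gain of −L dB): F_i = 10^(NF_i/10), G_i = 10^(G_i,dB/10)
  Stage 1: F_1 = 10^(0.536/10) = 1.131, G_1 = 10^(10.9/10) = 12.30
  Stage 2: F_2 = 10^(1.67/10) = 1.469, G_2 = 10^(8.89/10) = 7.745
  Stage 3: F_3 = 10^(9.43/10) = 8.770, G_3 = 10^(−9.43/10) = 0.1140
Friis cascade:
  F = 1.131 + (1.469 − 1)/12.30 + (8.770 − 1)/95.28 = 1.251
NF = 10 log₁₀(1.251) = 0.97 dB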